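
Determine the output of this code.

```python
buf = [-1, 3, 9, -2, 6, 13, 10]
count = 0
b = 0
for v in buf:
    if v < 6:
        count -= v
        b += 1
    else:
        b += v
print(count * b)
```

0

v=-1: <6, count = 0-(-1) = 1; b=1
v=3: <6, count = 1-3 = -2; b=2
v=9: not <6; b=11
v=-2: <6, count = (-2)-(-2) = 0; b=12
v=6: not <6; b=18
v=13: not <6; b=31
v=10: not <6; b=41
count*b = 0*41 = 0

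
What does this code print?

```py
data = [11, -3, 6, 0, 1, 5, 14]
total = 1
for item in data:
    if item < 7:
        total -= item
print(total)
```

item=11: not <7
item=-3: <7, total = 1-(-3) = 4
item=6: <7, total = 4-6 = -2
item=0: <7, total = (-2)-0 = -2
item=1: <7, total = (-2)-1 = -3
item=5: <7, total = (-3)-5 = -8
item=14: not <7

-8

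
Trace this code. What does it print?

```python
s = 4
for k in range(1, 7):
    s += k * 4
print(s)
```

88

k=1: s = 4+1*4 = 8
k=2: s = 8+2*4 = 16
k=3: s = 16+3*4 = 28
k=4: s = 28+4*4 = 44
k=5: s = 44+5*4 = 64
k=6: s = 64+6*4 = 88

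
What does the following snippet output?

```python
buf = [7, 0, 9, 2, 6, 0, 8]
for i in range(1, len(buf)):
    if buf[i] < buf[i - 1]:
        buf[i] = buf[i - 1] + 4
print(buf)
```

i=1: 0<7, buf[1] = 7+4 = 11 → [7, 11, 9, 2, 6, 0, 8]
i=2: 9<11, buf[2] = 11+4 = 15 → [7, 11, 15, 2, 6, 0, 8]
i=3: 2<15, buf[3] = 15+4 = 19 → [7, 11, 15, 19, 6, 0, 8]
i=4: 6<19, buf[4] = 19+4 = 23 → [7, 11, 15, 19, 23, 0, 8]
i=5: 0<23, buf[5] = 23+4 = 27 → [7, 11, 15, 19, 23, 27, 8]
i=6: 8<27, buf[6] = 27+4 = 31 → [7, 11, 15, 19, 23, 27, 31]

[7, 11, 15, 19, 23, 27, 31]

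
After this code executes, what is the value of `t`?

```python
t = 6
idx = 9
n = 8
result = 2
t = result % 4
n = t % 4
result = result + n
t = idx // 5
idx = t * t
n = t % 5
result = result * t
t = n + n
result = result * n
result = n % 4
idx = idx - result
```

2

t = 2%4 = 2
n = 2%4 = 2
result = 2+2 = 4
t = 9//5 = 1
idx = 1*1 = 1
n = 1%5 = 1
result = 4*1 = 4
t = 1+1 = 2
result = 4*1 = 4
result = 1%4 = 1
idx = 1-1 = 0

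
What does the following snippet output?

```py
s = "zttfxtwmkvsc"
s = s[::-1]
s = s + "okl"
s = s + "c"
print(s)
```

csvkmwtxfttzoklc

reverse → 'csvkmwtxfttz'
+ 'okl' → 'csvkmwtxfttzokl'
+ 'c' → 'csvkmwtxfttzoklc'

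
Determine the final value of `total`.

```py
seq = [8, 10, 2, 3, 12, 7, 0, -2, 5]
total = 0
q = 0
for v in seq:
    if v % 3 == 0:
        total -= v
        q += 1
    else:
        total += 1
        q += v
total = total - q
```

-42

v=8: not %3==0, total = 0+1 = 1; q=8
v=10: not %3==0, total = 1+1 = 2; q=18
v=2: not %3==0, total = 2+1 = 3; q=20
v=3: %3==0, total = 3-3 = 0; q=21
v=12: %3==0, total = 0-12 = -12; q=22
v=7: not %3==0, total = (-12)+1 = -11; q=29
v=0: %3==0, total = (-11)-0 = -11; q=30
v=-2: not %3==0, total = (-11)+1 = -10; q=28
v=5: not %3==0, total = (-10)+1 = -9; q=33
total-q = (-9)-33 = -42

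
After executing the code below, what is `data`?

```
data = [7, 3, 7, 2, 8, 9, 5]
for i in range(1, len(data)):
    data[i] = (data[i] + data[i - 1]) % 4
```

[7, 2, 1, 3, 3, 0, 1]

i=1: data[1] = (3+7)%4 = 2 → [7, 2, 7, 2, 8, 9, 5]
i=2: data[2] = (7+2)%4 = 1 → [7, 2, 1, 2, 8, 9, 5]
i=3: data[3] = (2+1)%4 = 3 → [7, 2, 1, 3, 8, 9, 5]
i=4: data[4] = (8+3)%4 = 3 → [7, 2, 1, 3, 3, 9, 5]
i=5: data[5] = (9+3)%4 = 0 → [7, 2, 1, 3, 3, 0, 5]
i=6: data[6] = (5+0)%4 = 1 → [7, 2, 1, 3, 3, 0, 1]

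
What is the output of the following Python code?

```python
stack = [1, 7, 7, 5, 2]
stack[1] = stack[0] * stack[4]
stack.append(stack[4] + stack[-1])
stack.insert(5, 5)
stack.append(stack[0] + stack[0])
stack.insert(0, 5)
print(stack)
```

[5, 1, 2, 7, 5, 2, 5, 4, 2]

stack[1] = stack[0]*stack[4] = 1*2 = 2 → [1, 2, 7, 5, 2]
append stack[4]+stack[-1] = 2+2 = 4 → [1, 2, 7, 5, 2, 4]
insert 5 at 5 → [1, 2, 7, 5, 2, 5, 4]
append stack[0]+stack[0] = 1+1 = 2 → [1, 2, 7, 5, 2, 5, 4, 2]
insert 5 at 0 → [5, 1, 2, 7, 5, 2, 5, 4, 2]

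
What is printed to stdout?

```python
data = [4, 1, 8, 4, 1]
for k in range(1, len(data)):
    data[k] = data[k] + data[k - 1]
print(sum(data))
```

k=1: data[1] = 1+4 = 5 → [4, 5, 8, 4, 1]
k=2: data[2] = 8+5 = 13 → [4, 5, 13, 4, 1]
k=3: data[3] = 4+13 = 17 → [4, 5, 13, 17, 1]
k=4: data[4] = 1+17 = 18 → [4, 5, 13, 17, 18]
sum = 57

57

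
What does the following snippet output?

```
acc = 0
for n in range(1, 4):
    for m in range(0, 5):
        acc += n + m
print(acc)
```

n=1,m=0: acc = 0+1 = 1
n=1,m=1: acc = 1+2 = 3
n=1,m=2: acc = 3+3 = 6
n=1,m=3: acc = 6+4 = 10
n=1,m=4: acc = 10+5 = 15
n=2,m=0: acc = 15+2 = 17
n=2,m=1: acc = 17+3 = 20
n=2,m=2: acc = 20+4 = 24
n=2,m=3: acc = 24+5 = 29
n=2,m=4: acc = 29+6 = 35
n=3,m=0: acc = 35+3 = 38
n=3,m=1: acc = 38+4 = 42
n=3,m=2: acc = 42+5 = 47
n=3,m=3: acc = 47+6 = 53
n=3,m=4: acc = 53+7 = 60

60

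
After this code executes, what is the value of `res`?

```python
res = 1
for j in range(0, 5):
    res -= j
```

j=0: res = 1-0 = 1
j=1: res = 1-1 = 0
j=2: res = 0-2 = -2
j=3: res = (-2)-3 = -5
j=4: res = (-5)-4 = -9

-9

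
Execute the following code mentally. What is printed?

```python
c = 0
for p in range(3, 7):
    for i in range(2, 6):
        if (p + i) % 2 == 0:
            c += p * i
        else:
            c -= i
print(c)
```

96

p=3,i=2: odd sum, c = 0-2 = -2
p=3,i=3: even sum, c = (-2)+9 = 7
p=3,i=4: odd sum, c = 7-4 = 3
p=3,i=5: even sum, c = 3+15 = 18
p=4,i=2: even sum, c = 18+8 = 26
p=4,i=3: odd sum, c = 26-3 = 23
p=4,i=4: even sum, c = 23+16 = 39
p=4,i=5: odd sum, c = 39-5 = 34
p=5,i=2: odd sum, c = 34-2 = 32
p=5,i=3: even sum, c = 32+15 = 47
p=5,i=4: odd sum, c = 47-4 = 43
p=5,i=5: even sum, c = 43+25 = 68
p=6,i=2: even sum, c = 68+12 = 80
p=6,i=3: odd sum, c = 80-3 = 77
p=6,i=4: even sum, c = 77+24 = 101
p=6,i=5: odd sum, c = 101-5 = 96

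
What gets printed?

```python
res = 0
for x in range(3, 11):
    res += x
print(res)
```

52

x=3: res = 0+3 = 3
x=4: res = 3+4 = 7
x=5: res = 7+5 = 12
x=6: res = 12+6 = 18
x=7: res = 18+7 = 25
x=8: res = 25+8 = 33
x=9: res = 33+9 = 42
x=10: res = 42+10 = 52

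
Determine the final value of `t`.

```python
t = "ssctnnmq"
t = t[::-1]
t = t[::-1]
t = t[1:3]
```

'sc'

reverse → 'qmnntcss'
reverse → 'ssctnnmq'
slice [1:3] → 'sc'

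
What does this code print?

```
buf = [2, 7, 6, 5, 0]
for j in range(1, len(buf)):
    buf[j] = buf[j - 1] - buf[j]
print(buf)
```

j=1: buf[1] = 2-7 = -5 → [2, -5, 6, 5, 0]
j=2: buf[2] = (-5)-6 = -11 → [2, -5, -11, 5, 0]
j=3: buf[3] = (-11)-5 = -16 → [2, -5, -11, -16, 0]
j=4: buf[4] = (-16)-0 = -16 → [2, -5, -11, -16, -16]

[2, -5, -11, -16, -16]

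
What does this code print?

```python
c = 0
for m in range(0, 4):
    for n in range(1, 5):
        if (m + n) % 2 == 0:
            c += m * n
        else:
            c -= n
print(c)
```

8

m=0,n=1: odd sum, c = 0-1 = -1
m=0,n=2: even sum, c = (-1)+0 = -1
m=0,n=3: odd sum, c = (-1)-3 = -4
m=0,n=4: even sum, c = (-4)+0 = -4
m=1,n=1: even sum, c = (-4)+1 = -3
m=1,n=2: odd sum, c = (-3)-2 = -5
m=1,n=3: even sum, c = (-5)+3 = -2
m=1,n=4: odd sum, c = (-2)-4 = -6
m=2,n=1: odd sum, c = (-6)-1 = -7
m=2,n=2: even sum, c = (-7)+4 = -3
m=2,n=3: odd sum, c = (-3)-3 = -6
m=2,n=4: even sum, c = (-6)+8 = 2
m=3,n=1: even sum, c = 2+3 = 5
m=3,n=2: odd sum, c = 5-2 = 3
m=3,n=3: even sum, c = 3+9 = 12
m=3,n=4: odd sum, c = 12-4 = 8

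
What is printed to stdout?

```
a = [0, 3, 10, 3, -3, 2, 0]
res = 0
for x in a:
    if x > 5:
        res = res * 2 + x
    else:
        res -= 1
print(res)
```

x=0: not >5, res = 0-1 = -1
x=3: not >5, res = (-1)-1 = -2
x=10: >5, res = (-2)*2+10 = 6
x=3: not >5, res = 6-1 = 5
x=-3: not >5, res = 5-1 = 4
x=2: not >5, res = 4-1 = 3
x=0: not >5, res = 3-1 = 2

2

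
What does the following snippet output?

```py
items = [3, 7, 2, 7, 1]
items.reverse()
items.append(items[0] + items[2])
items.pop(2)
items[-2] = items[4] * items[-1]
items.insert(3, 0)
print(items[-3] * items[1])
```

0

reverse → [1, 7, 2, 7, 3]
append items[0]+items[2] = 1+2 = 3 → [1, 7, 2, 7, 3, 3]
pop(2) removes 2 → [1, 7, 7, 3, 3]
items[-2] = items[4]*items[-1] = 3*3 = 9 → [1, 7, 7, 9, 3]
insert 0 at 3 → [1, 7, 7, 0, 9, 3]
items[-3]*items[1] = 0*7 = 0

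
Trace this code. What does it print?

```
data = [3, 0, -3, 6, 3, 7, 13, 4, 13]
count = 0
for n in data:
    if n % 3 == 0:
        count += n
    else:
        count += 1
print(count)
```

13

n=3: %3==0, count = 0+3 = 3
n=0: %3==0, count = 3+0 = 3
n=-3: %3==0, count = 3+(-3) = 0
n=6: %3==0, count = 0+6 = 6
n=3: %3==0, count = 6+3 = 9
n=7: not %3==0, count = 9+1 = 10
n=13: not %3==0, count = 10+1 = 11
n=4: not %3==0, count = 11+1 = 12
n=13: not %3==0, count = 12+1 = 13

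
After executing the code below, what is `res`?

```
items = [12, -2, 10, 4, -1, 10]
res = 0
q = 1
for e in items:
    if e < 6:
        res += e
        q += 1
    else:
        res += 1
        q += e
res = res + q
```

e=12: not <6, res = 0+1 = 1; q=13
e=-2: <6, res = 1+(-2) = -1; q=14
e=10: not <6, res = (-1)+1 = 0; q=24
e=4: <6, res = 0+4 = 4; q=25
e=-1: <6, res = 4+(-1) = 3; q=26
e=10: not <6, res = 3+1 = 4; q=36
res+q = 4+36 = 40

40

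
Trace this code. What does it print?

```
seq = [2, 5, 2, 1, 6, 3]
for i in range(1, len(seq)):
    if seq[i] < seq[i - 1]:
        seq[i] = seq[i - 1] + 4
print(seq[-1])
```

21

i=1: 5>=2, unchanged → [2, 5, 2, 1, 6, 3]
i=2: 2<5, seq[2] = 5+4 = 9 → [2, 5, 9, 1, 6, 3]
i=3: 1<9, seq[3] = 9+4 = 13 → [2, 5, 9, 13, 6, 3]
i=4: 6<13, seq[4] = 13+4 = 17 → [2, 5, 9, 13, 17, 3]
i=5: 3<17, seq[5] = 17+4 = 21 → [2, 5, 9, 13, 17, 21]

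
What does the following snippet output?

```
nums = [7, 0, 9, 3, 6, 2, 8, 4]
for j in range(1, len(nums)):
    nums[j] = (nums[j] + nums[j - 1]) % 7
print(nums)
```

[7, 0, 2, 5, 4, 6, 0, 4]

j=1: nums[1] = (0+7)%7 = 0 → [7, 0, 9, 3, 6, 2, 8, 4]
j=2: nums[2] = (9+0)%7 = 2 → [7, 0, 2, 3, 6, 2, 8, 4]
j=3: nums[3] = (3+2)%7 = 5 → [7, 0, 2, 5, 6, 2, 8, 4]
j=4: nums[4] = (6+5)%7 = 4 → [7, 0, 2, 5, 4, 2, 8, 4]
j=5: nums[5] = (2+4)%7 = 6 → [7, 0, 2, 5, 4, 6, 8, 4]
j=6: nums[6] = (8+6)%7 = 0 → [7, 0, 2, 5, 4, 6, 0, 4]
j=7: nums[7] = (4+0)%7 = 4 → [7, 0, 2, 5, 4, 6, 0, 4]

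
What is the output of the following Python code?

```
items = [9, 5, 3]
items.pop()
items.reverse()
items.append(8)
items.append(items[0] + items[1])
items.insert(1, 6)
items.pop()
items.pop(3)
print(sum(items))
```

20

pop() removes 3 → [9, 5]
reverse → [5, 9]
append 8 → [5, 9, 8]
append items[0]+items[1] = 5+9 = 14 → [5, 9, 8, 14]
insert 6 at 1 → [5, 6, 9, 8, 14]
pop() removes 14 → [5, 6, 9, 8]
pop(3) removes 8 → [5, 6, 9]
sum = 20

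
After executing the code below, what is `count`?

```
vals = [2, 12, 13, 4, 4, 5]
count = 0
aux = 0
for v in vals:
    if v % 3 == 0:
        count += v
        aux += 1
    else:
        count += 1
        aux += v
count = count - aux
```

-12

v=2: not %3==0, count = 0+1 = 1; aux=2
v=12: %3==0, count = 1+12 = 13; aux=3
v=13: not %3==0, count = 13+1 = 14; aux=16
v=4: not %3==0, count = 14+1 = 15; aux=20
v=4: not %3==0, count = 15+1 = 16; aux=24
v=5: not %3==0, count = 16+1 = 17; aux=29
count-aux = 17-29 = -12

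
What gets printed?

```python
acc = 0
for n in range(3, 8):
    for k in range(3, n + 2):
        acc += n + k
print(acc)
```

n=3,k=3: acc = 0+6 = 6
n=3,k=4: acc = 6+7 = 13
n=4,k=3: acc = 13+7 = 20
n=4,k=4: acc = 20+8 = 28
n=4,k=5: acc = 28+9 = 37
n=5,k=3: acc = 37+8 = 45
n=5,k=4: acc = 45+9 = 54
n=5,k=5: acc = 54+10 = 64
n=5,k=6: acc = 64+11 = 75
n=6,k=3: acc = 75+9 = 84
n=6,k=4: acc = 84+10 = 94
n=6,k=5: acc = 94+11 = 105
n=6,k=6: acc = 105+12 = 117
n=6,k=7: acc = 117+13 = 130
n=7,k=3: acc = 130+10 = 140
n=7,k=4: acc = 140+11 = 151
n=7,k=5: acc = 151+12 = 163
n=7,k=6: acc = 163+13 = 176
n=7,k=7: acc = 176+14 = 190
n=7,k=8: acc = 190+15 = 205

205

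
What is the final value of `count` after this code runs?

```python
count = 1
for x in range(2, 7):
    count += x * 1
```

x=2: count = 1+2*1 = 3
x=3: count = 3+3*1 = 6
x=4: count = 6+4*1 = 10
x=5: count = 10+5*1 = 15
x=6: count = 15+6*1 = 21

21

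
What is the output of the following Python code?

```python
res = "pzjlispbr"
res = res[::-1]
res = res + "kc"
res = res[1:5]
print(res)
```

reverse → 'rbpsiljzp'
+ 'kc' → 'rbpsiljzpkc'
slice [1:5] → 'bpsi'

bpsi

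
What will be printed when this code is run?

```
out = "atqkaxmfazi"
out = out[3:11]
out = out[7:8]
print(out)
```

slice [3:11] → 'kaxmfazi'
slice [7:8] → 'i'

i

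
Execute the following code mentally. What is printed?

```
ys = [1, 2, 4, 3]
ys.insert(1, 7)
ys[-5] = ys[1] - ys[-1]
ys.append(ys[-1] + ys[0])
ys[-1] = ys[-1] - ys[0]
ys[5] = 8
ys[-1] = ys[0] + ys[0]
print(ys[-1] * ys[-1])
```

insert 7 at 1 → [1, 7, 2, 4, 3]
ys[-5] = ys[1]-ys[-1] = 7-3 = 4 → [4, 7, 2, 4, 3]
append ys[-1]+ys[0] = 3+4 = 7 → [4, 7, 2, 4, 3, 7]
ys[-1] = ys[-1]-ys[0] = 7-4 = 3 → [4, 7, 2, 4, 3, 3]
ys[5] = 8 → [4, 7, 2, 4, 3, 8]
ys[-1] = ys[0]+ys[0] = 4+4 = 8 → [4, 7, 2, 4, 3, 8]
ys[-1]*ys[-1] = 8*8 = 64

64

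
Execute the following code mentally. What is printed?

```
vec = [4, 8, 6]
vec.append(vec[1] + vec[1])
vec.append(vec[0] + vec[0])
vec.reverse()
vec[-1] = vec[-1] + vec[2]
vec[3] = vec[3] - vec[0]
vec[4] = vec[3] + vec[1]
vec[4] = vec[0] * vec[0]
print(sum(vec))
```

94

append vec[1]+vec[1] = 8+8 = 16 → [4, 8, 6, 16]
append vec[0]+vec[0] = 4+4 = 8 → [4, 8, 6, 16, 8]
reverse → [8, 16, 6, 8, 4]
vec[-1] = vec[-1]+vec[2] = 4+6 = 10 → [8, 16, 6, 8, 10]
vec[3] = vec[3]-vec[0] = 8-8 = 0 → [8, 16, 6, 0, 10]
vec[4] = vec[3]+vec[1] = 0+16 = 16 → [8, 16, 6, 0, 16]
vec[4] = vec[0]*vec[0] = 8*8 = 64 → [8, 16, 6, 0, 64]
sum = 94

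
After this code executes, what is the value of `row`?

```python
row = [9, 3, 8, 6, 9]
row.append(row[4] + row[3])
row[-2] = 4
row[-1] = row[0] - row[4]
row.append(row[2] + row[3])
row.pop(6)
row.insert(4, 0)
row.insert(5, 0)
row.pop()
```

append row[4]+row[3] = 9+6 = 15 → [9, 3, 8, 6, 9, 15]
row[-2] = 4 → [9, 3, 8, 6, 4, 15]
row[-1] = row[0]-row[4] = 9-4 = 5 → [9, 3, 8, 6, 4, 5]
append row[2]+row[3] = 8+6 = 14 → [9, 3, 8, 6, 4, 5, 14]
pop(6) removes 14 → [9, 3, 8, 6, 4, 5]
insert 0 at 4 → [9, 3, 8, 6, 0, 4, 5]
insert 0 at 5 → [9, 3, 8, 6, 0, 0, 4, 5]
pop() removes 5 → [9, 3, 8, 6, 0, 0, 4]

[9, 3, 8, 6, 0, 0, 4]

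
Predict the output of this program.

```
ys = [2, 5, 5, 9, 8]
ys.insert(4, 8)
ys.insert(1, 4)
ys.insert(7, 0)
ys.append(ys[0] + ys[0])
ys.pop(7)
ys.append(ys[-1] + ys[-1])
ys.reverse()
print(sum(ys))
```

53

insert 8 at 4 → [2, 5, 5, 9, 8, 8]
insert 4 at 1 → [2, 4, 5, 5, 9, 8, 8]
insert 0 at 7 → [2, 4, 5, 5, 9, 8, 8, 0]
append ys[0]+ys[0] = 2+2 = 4 → [2, 4, 5, 5, 9, 8, 8, 0, 4]
pop(7) removes 0 → [2, 4, 5, 5, 9, 8, 8, 4]
append ys[-1]+ys[-1] = 4+4 = 8 → [2, 4, 5, 5, 9, 8, 8, 4, 8]
reverse → [8, 4, 8, 8, 9, 5, 5, 4, 2]
sum = 53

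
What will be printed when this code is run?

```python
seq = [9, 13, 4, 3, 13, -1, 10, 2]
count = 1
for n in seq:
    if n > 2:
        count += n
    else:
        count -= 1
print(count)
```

n=9: >2, count = 1+9 = 10
n=13: >2, count = 10+13 = 23
n=4: >2, count = 23+4 = 27
n=3: >2, count = 27+3 = 30
n=13: >2, count = 30+13 = 43
n=-1: not >2, count = 43-1 = 42
n=10: >2, count = 42+10 = 52
n=2: not >2, count = 52-1 = 51

51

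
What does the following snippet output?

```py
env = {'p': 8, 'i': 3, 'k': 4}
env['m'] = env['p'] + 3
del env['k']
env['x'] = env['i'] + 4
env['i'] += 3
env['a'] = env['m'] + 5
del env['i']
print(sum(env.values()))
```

42

env['m'] = env['p']+3 = 11 → {'p': 8, 'i': 3, 'k': 4, 'm': 11}
del 'k' → {'p': 8, 'i': 3, 'm': 11}
env['x'] = env['i']+4 = 7 → {'p': 8, 'i': 3, 'm': 11, 'x': 7}
env['i'] = 3+3 = 6 → {'p': 8, 'i': 6, 'm': 11, 'x': 7}
env['a'] = env['m']+5 = 16 → {'p': 8, 'i': 6, 'm': 11, 'x': 7, 'a': 16}
del 'i' → {'p': 8, 'm': 11, 'x': 7, 'a': 16}
sum of values = 42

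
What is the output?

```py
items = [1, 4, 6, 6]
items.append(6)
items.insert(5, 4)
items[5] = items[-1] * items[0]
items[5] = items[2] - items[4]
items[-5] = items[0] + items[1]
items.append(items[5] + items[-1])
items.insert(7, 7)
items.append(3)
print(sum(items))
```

34

append 6 → [1, 4, 6, 6, 6]
insert 4 at 5 → [1, 4, 6, 6, 6, 4]
items[5] = items[-1]*items[0] = 4*1 = 4 → [1, 4, 6, 6, 6, 4]
items[5] = items[2]-items[4] = 6-6 = 0 → [1, 4, 6, 6, 6, 0]
items[-5] = items[0]+items[1] = 1+4 = 5 → [1, 5, 6, 6, 6, 0]
append items[5]+items[-1] = 0+0 = 0 → [1, 5, 6, 6, 6, 0, 0]
insert 7 at 7 → [1, 5, 6, 6, 6, 0, 0, 7]
append 3 → [1, 5, 6, 6, 6, 0, 0, 7, 3]
sum = 34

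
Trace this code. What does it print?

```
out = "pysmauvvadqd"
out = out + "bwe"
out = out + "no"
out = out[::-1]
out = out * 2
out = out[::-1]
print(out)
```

pysmauvvadqdbwenopysmauvvadqdbweno

+ 'bwe' → 'pysmauvvadqdbwe'
+ 'no' → 'pysmauvvadqdbweno'
reverse → 'onewbdqdavvuamsyp'
repeat ×2 → 'onewbdqdavvuamsyponewbdqdavvuamsyp'
reverse → 'pysmauvvadqdbwenopysmauvvadqdbweno'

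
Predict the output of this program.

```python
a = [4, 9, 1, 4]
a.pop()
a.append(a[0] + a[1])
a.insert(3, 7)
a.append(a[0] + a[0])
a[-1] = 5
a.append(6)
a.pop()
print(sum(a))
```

39

pop() removes 4 → [4, 9, 1]
append a[0]+a[1] = 4+9 = 13 → [4, 9, 1, 13]
insert 7 at 3 → [4, 9, 1, 7, 13]
append a[0]+a[0] = 4+4 = 8 → [4, 9, 1, 7, 13, 8]
a[-1] = 5 → [4, 9, 1, 7, 13, 5]
append 6 → [4, 9, 1, 7, 13, 5, 6]
pop() removes 6 → [4, 9, 1, 7, 13, 5]
sum = 39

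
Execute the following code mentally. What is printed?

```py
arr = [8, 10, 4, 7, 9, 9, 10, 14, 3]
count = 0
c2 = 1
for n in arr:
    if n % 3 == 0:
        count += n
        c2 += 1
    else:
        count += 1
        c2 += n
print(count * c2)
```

n=8: not %3==0, count = 0+1 = 1; c2=9
n=10: not %3==0, count = 1+1 = 2; c2=19
n=4: not %3==0, count = 2+1 = 3; c2=23
n=7: not %3==0, count = 3+1 = 4; c2=30
n=9: %3==0, count = 4+9 = 13; c2=31
n=9: %3==0, count = 13+9 = 22; c2=32
n=10: not %3==0, count = 22+1 = 23; c2=42
n=14: not %3==0, count = 23+1 = 24; c2=56
n=3: %3==0, count = 24+3 = 27; c2=57
count*c2 = 27*57 = 1539

1539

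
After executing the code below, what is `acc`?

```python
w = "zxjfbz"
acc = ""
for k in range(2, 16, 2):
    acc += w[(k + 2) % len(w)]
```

'bzjbzjb'

k=2: add w[4]='b' → 'b'
k=4: add w[0]='z' → 'bz'
k=6: add w[2]='j' → 'bzj'
k=8: add w[4]='b' → 'bzjb'
k=10: add w[0]='z' → 'bzjbz'
k=12: add w[2]='j' → 'bzjbzj'
k=14: add w[4]='b' → 'bzjbzjb'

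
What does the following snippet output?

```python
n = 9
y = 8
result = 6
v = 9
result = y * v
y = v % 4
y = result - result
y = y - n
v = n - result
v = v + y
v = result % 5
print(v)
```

2

result = 8*9 = 72
y = 9%4 = 1
y = 72-72 = 0
y = 0-9 = -9
v = 9-72 = -63
v = (-63)+(-9) = -72
v = 72%5 = 2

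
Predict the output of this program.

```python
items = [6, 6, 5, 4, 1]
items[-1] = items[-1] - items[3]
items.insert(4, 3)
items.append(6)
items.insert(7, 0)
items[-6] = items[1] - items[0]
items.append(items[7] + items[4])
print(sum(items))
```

25

items[-1] = items[-1]-items[3] = 1-4 = -3 → [6, 6, 5, 4, -3]
insert 3 at 4 → [6, 6, 5, 4, 3, -3]
append 6 → [6, 6, 5, 4, 3, -3, 6]
insert 0 at 7 → [6, 6, 5, 4, 3, -3, 6, 0]
items[-6] = items[1]-items[0] = 6-6 = 0 → [6, 6, 0, 4, 3, -3, 6, 0]
append items[7]+items[4] = 0+3 = 3 → [6, 6, 0, 4, 3, -3, 6, 0, 3]
sum = 25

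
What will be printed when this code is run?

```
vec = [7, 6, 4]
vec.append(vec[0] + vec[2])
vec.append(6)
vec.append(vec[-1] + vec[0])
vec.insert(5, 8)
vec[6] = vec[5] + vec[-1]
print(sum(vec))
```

63

append vec[0]+vec[2] = 7+4 = 11 → [7, 6, 4, 11]
append 6 → [7, 6, 4, 11, 6]
append vec[-1]+vec[0] = 6+7 = 13 → [7, 6, 4, 11, 6, 13]
insert 8 at 5 → [7, 6, 4, 11, 6, 8, 13]
vec[6] = vec[5]+vec[-1] = 8+13 = 21 → [7, 6, 4, 11, 6, 8, 21]
sum = 63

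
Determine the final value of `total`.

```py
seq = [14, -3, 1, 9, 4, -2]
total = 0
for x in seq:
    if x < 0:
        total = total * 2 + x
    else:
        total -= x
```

-92

x=14: not <0, total = 0-14 = -14
x=-3: <0, total = (-14)*2+(-3) = -31
x=1: not <0, total = (-31)-1 = -32
x=9: not <0, total = (-32)-9 = -41
x=4: not <0, total = (-41)-4 = -45
x=-2: <0, total = (-45)*2+(-2) = -92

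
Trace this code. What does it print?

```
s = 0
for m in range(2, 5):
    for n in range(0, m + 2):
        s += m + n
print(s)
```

m=2,n=0: s = 0+2 = 2
m=2,n=1: s = 2+3 = 5
m=2,n=2: s = 5+4 = 9
m=2,n=3: s = 9+5 = 14
m=3,n=0: s = 14+3 = 17
m=3,n=1: s = 17+4 = 21
m=3,n=2: s = 21+5 = 26
m=3,n=3: s = 26+6 = 32
m=3,n=4: s = 32+7 = 39
m=4,n=0: s = 39+4 = 43
m=4,n=1: s = 43+5 = 48
m=4,n=2: s = 48+6 = 54
m=4,n=3: s = 54+7 = 61
m=4,n=4: s = 61+8 = 69
m=4,n=5: s = 69+9 = 78

78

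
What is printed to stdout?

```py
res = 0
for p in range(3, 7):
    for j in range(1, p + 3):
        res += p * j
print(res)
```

485

p=3,j=1: res = 0+3 = 3
p=3,j=2: res = 3+6 = 9
p=3,j=3: res = 9+9 = 18
p=3,j=4: res = 18+12 = 30
p=3,j=5: res = 30+15 = 45
p=4,j=1: res = 45+4 = 49
p=4,j=2: res = 49+8 = 57
p=4,j=3: res = 57+12 = 69
p=4,j=4: res = 69+16 = 85
p=4,j=5: res = 85+20 = 105
p=4,j=6: res = 105+24 = 129
p=5,j=1: res = 129+5 = 134
p=5,j=2: res = 134+10 = 144
p=5,j=3: res = 144+15 = 159
p=5,j=4: res = 159+20 = 179
p=5,j=5: res = 179+25 = 204
p=5,j=6: res = 204+30 = 234
p=5,j=7: res = 234+35 = 269
p=6,j=1: res = 269+6 = 275
p=6,j=2: res = 275+12 = 287
p=6,j=3: res = 287+18 = 305
p=6,j=4: res = 305+24 = 329
p=6,j=5: res = 329+30 = 359
p=6,j=6: res = 359+36 = 395
p=6,j=7: res = 395+42 = 437
p=6,j=8: res = 437+48 = 485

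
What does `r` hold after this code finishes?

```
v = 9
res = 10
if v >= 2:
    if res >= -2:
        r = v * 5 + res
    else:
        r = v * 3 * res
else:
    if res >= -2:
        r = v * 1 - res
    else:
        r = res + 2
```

55

v=9, res=10
v >= 2 is True; res >= -2 is True
→ r = v * 5 + res = 55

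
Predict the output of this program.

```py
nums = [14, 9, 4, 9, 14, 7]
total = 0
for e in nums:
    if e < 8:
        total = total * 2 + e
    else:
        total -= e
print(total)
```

-123

e=14: not <8, total = 0-14 = -14
e=9: not <8, total = (-14)-9 = -23
e=4: <8, total = (-23)*2+4 = -42
e=9: not <8, total = (-42)-9 = -51
e=14: not <8, total = (-51)-14 = -65
e=7: <8, total = (-65)*2+7 = -123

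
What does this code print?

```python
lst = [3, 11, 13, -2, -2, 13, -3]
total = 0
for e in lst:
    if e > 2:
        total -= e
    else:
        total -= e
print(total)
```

-33

e=3: >2, total = 0-3 = -3
e=11: >2, total = (-3)-11 = -14
e=13: >2, total = (-14)-13 = -27
e=-2: not >2, total = (-27)-(-2) = -25
e=-2: not >2, total = (-25)-(-2) = -23
e=13: >2, total = (-23)-13 = -36
e=-3: not >2, total = (-36)-(-3) = -33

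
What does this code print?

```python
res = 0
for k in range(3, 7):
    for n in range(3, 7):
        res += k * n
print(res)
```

324

k=3,n=3: res = 0+9 = 9
k=3,n=4: res = 9+12 = 21
k=3,n=5: res = 21+15 = 36
k=3,n=6: res = 36+18 = 54
k=4,n=3: res = 54+12 = 66
k=4,n=4: res = 66+16 = 82
k=4,n=5: res = 82+20 = 102
k=4,n=6: res = 102+24 = 126
k=5,n=3: res = 126+15 = 141
k=5,n=4: res = 141+20 = 161
k=5,n=5: res = 161+25 = 186
k=5,n=6: res = 186+30 = 216
k=6,n=3: res = 216+18 = 234
k=6,n=4: res = 234+24 = 258
k=6,n=5: res = 258+30 = 288
k=6,n=6: res = 288+36 = 324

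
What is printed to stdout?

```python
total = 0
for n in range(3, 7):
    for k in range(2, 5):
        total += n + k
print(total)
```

90

n=3,k=2: total = 0+5 = 5
n=3,k=3: total = 5+6 = 11
n=3,k=4: total = 11+7 = 18
n=4,k=2: total = 18+6 = 24
n=4,k=3: total = 24+7 = 31
n=4,k=4: total = 31+8 = 39
n=5,k=2: total = 39+7 = 46
n=5,k=3: total = 46+8 = 54
n=5,k=4: total = 54+9 = 63
n=6,k=2: total = 63+8 = 71
n=6,k=3: total = 71+9 = 80
n=6,k=4: total = 80+10 = 90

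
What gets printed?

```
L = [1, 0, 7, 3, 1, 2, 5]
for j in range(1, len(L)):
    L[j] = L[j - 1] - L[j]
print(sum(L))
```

j=1: L[1] = 1-0 = 1 → [1, 1, 7, 3, 1, 2, 5]
j=2: L[2] = 1-7 = -6 → [1, 1, -6, 3, 1, 2, 5]
j=3: L[3] = (-6)-3 = -9 → [1, 1, -6, -9, 1, 2, 5]
j=4: L[4] = (-9)-1 = -10 → [1, 1, -6, -9, -10, 2, 5]
j=5: L[5] = (-10)-2 = -12 → [1, 1, -6, -9, -10, -12, 5]
j=6: L[6] = (-12)-5 = -17 → [1, 1, -6, -9, -10, -12, -17]
sum = -52

-52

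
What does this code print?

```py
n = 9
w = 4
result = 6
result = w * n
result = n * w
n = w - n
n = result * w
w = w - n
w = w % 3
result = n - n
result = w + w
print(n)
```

result = 4*9 = 36
result = 9*4 = 36
n = 4-9 = -5
n = 36*4 = 144
w = 4-144 = -140
w = (-140)%3 = 1
result = 144-144 = 0
result = 1+1 = 2

144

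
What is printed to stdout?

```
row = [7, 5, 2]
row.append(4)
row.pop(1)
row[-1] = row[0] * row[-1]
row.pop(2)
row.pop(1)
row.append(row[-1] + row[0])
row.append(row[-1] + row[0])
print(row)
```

[7, 14, 21]

append 4 → [7, 5, 2, 4]
pop(1) removes 5 → [7, 2, 4]
row[-1] = row[0]*row[-1] = 7*4 = 28 → [7, 2, 28]
pop(2) removes 28 → [7, 2]
pop(1) removes 2 → [7]
append row[-1]+row[0] = 7+7 = 14 → [7, 14]
append row[-1]+row[0] = 14+7 = 21 → [7, 14, 21]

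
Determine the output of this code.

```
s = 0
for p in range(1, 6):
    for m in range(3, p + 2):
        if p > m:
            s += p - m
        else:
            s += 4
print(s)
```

p=2,m=3: not 2>3, s = 0+4 = 4
p=3,m=3: not 3>3, s = 4+4 = 8
p=3,m=4: not 3>4, s = 8+4 = 12
p=4,m=3: 4>3, s = 12+1 = 13
p=4,m=4: not 4>4, s = 13+4 = 17
p=4,m=5: not 4>5, s = 17+4 = 21
p=5,m=3: 5>3, s = 21+2 = 23
p=5,m=4: 5>4, s = 23+1 = 24
p=5,m=5: not 5>5, s = 24+4 = 28
p=5,m=6: not 5>6, s = 28+4 = 32

32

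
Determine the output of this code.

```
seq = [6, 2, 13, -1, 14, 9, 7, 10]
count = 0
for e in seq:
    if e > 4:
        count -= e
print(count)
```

e=6: >4, count = 0-6 = -6
e=2: not >4
e=13: >4, count = (-6)-13 = -19
e=-1: not >4
e=14: >4, count = (-19)-14 = -33
e=9: >4, count = (-33)-9 = -42
e=7: >4, count = (-42)-7 = -49
e=10: >4, count = (-49)-10 = -59

-59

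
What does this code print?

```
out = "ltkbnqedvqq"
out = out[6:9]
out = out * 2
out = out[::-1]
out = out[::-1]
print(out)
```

edvedv

slice [6:9] → 'edv'
repeat ×2 → 'edvedv'
reverse → 'vdevde'
reverse → 'edvedv'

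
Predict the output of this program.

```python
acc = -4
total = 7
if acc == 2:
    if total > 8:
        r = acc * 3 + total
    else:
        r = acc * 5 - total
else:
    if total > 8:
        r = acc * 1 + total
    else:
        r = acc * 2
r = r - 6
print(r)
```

acc=-4, total=7
acc == 2 is False; total > 8 is False
→ r = acc * 2 = -8
r = (-8)-6 = -14

-14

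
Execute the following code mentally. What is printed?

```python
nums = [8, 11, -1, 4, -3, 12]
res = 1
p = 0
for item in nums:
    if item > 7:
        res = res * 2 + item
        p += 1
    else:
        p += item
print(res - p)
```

71

item=8: >7, res = 1*2+8 = 10; p=1
item=11: >7, res = 10*2+11 = 31; p=2
item=-1: not >7; p=1
item=4: not >7; p=5
item=-3: not >7; p=2
item=12: >7, res = 31*2+12 = 74; p=3
res-p = 74-3 = 71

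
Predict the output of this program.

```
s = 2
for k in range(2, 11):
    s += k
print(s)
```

k=2: s = 2+2 = 4
k=3: s = 4+3 = 7
k=4: s = 7+4 = 11
k=5: s = 11+5 = 16
k=6: s = 16+6 = 22
k=7: s = 22+7 = 29
k=8: s = 29+8 = 37
k=9: s = 37+9 = 46
k=10: s = 46+10 = 56

56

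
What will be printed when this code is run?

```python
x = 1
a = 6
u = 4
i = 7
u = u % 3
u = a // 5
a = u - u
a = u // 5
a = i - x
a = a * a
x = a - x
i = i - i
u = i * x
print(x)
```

u = 4%3 = 1
u = 6//5 = 1
a = 1-1 = 0
a = 1//5 = 0
a = 7-1 = 6
a = 6*6 = 36
x = 36-1 = 35
i = 7-7 = 0
u = 0*35 = 0

35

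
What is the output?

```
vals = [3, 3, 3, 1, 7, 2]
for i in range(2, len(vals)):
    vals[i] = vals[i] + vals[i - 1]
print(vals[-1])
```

i=2: vals[2] = 3+3 = 6 → [3, 3, 6, 1, 7, 2]
i=3: vals[3] = 1+6 = 7 → [3, 3, 6, 7, 7, 2]
i=4: vals[4] = 7+7 = 14 → [3, 3, 6, 7, 14, 2]
i=5: vals[5] = 2+14 = 16 → [3, 3, 6, 7, 14, 16]

16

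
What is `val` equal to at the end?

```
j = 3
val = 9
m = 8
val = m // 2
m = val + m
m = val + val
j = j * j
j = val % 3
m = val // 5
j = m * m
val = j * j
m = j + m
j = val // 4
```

val = 8//2 = 4
m = 4+8 = 12
m = 4+4 = 8
j = 3*3 = 9
j = 4%3 = 1
m = 4//5 = 0
j = 0*0 = 0
val = 0*0 = 0
m = 0+0 = 0
j = 0//4 = 0

0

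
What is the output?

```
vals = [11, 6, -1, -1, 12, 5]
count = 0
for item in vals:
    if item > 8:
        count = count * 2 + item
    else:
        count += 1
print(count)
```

41

item=11: >8, count = 0*2+11 = 11
item=6: not >8, count = 11+1 = 12
item=-1: not >8, count = 12+1 = 13
item=-1: not >8, count = 13+1 = 14
item=12: >8, count = 14*2+12 = 40
item=5: not >8, count = 40+1 = 41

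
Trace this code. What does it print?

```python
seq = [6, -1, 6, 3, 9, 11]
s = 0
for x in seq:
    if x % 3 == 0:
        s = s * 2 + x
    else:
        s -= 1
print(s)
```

78

x=6: %3==0, s = 0*2+6 = 6
x=-1: not %3==0, s = 6-1 = 5
x=6: %3==0, s = 5*2+6 = 16
x=3: %3==0, s = 16*2+3 = 35
x=9: %3==0, s = 35*2+9 = 79
x=11: not %3==0, s = 79-1 = 78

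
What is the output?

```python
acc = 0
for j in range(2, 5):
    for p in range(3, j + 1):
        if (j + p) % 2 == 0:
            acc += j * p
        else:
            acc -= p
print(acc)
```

22

j=3,p=3: even sum, acc = 0+9 = 9
j=4,p=3: odd sum, acc = 9-3 = 6
j=4,p=4: even sum, acc = 6+16 = 22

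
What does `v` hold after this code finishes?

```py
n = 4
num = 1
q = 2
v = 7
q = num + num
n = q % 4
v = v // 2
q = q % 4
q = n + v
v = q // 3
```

1

q = 1+1 = 2
n = 2%4 = 2
v = 7//2 = 3
q = 2%4 = 2
q = 2+3 = 5
v = 5//3 = 1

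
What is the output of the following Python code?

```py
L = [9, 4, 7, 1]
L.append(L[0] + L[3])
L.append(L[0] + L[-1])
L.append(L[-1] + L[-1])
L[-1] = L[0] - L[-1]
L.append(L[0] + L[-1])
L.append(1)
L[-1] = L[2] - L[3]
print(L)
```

[9, 4, 7, 1, 10, 19, -29, -20, 6]

append L[0]+L[3] = 9+1 = 10 → [9, 4, 7, 1, 10]
append L[0]+L[-1] = 9+10 = 19 → [9, 4, 7, 1, 10, 19]
append L[-1]+L[-1] = 19+19 = 38 → [9, 4, 7, 1, 10, 19, 38]
L[-1] = L[0]-L[-1] = 9-38 = -29 → [9, 4, 7, 1, 10, 19, -29]
append L[0]+L[-1] = 9+(-29) = -20 → [9, 4, 7, 1, 10, 19, -29, -20]
append 1 → [9, 4, 7, 1, 10, 19, -29, -20, 1]
L[-1] = L[2]-L[3] = 7-1 = 6 → [9, 4, 7, 1, 10, 19, -29, -20, 6]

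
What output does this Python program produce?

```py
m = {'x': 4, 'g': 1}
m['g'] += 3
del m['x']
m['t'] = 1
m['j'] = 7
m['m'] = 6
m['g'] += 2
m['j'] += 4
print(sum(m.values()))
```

m['g'] = 1+3 = 4 → {'x': 4, 'g': 4}
del 'x' → {'g': 4}
m['t'] = 1 → {'g': 4, 't': 1}
m['j'] = 7 → {'g': 4, 't': 1, 'j': 7}
m['m'] = 6 → {'g': 4, 't': 1, 'j': 7, 'm': 6}
m['g'] = 4+2 = 6 → {'g': 6, 't': 1, 'j': 7, 'm': 6}
m['j'] = 7+4 = 11 → {'g': 6, 't': 1, 'j': 11, 'm': 6}
sum of values = 24

24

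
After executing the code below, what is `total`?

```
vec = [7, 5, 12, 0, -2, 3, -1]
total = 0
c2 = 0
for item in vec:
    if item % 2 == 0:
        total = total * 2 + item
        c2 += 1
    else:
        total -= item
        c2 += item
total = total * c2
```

-884

item=7: not even, total = 0-7 = -7; c2=7
item=5: not even, total = (-7)-5 = -12; c2=12
item=12: even, total = (-12)*2+12 = -12; c2=13
item=0: even, total = (-12)*2+0 = -24; c2=14
item=-2: even, total = (-24)*2+(-2) = -50; c2=15
item=3: not even, total = (-50)-3 = -53; c2=18
item=-1: not even, total = (-53)-(-1) = -52; c2=17
total*c2 = (-52)*17 = -884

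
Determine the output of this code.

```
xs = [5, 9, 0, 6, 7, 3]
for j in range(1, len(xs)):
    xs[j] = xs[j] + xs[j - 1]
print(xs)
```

j=1: xs[1] = 9+5 = 14 → [5, 14, 0, 6, 7, 3]
j=2: xs[2] = 0+14 = 14 → [5, 14, 14, 6, 7, 3]
j=3: xs[3] = 6+14 = 20 → [5, 14, 14, 20, 7, 3]
j=4: xs[4] = 7+20 = 27 → [5, 14, 14, 20, 27, 3]
j=5: xs[5] = 3+27 = 30 → [5, 14, 14, 20, 27, 30]

[5, 14, 14, 20, 27, 30]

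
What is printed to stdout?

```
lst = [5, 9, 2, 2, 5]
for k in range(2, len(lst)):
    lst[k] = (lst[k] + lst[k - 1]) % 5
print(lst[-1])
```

k=2: lst[2] = (2+9)%5 = 1 → [5, 9, 1, 2, 5]
k=3: lst[3] = (2+1)%5 = 3 → [5, 9, 1, 3, 5]
k=4: lst[4] = (5+3)%5 = 3 → [5, 9, 1, 3, 3]

3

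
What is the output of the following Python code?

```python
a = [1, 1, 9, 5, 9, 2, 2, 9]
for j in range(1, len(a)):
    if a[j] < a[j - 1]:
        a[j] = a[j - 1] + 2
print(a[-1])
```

j=1: 1>=1, unchanged → [1, 1, 9, 5, 9, 2, 2, 9]
j=2: 9>=1, unchanged → [1, 1, 9, 5, 9, 2, 2, 9]
j=3: 5<9, a[3] = 9+2 = 11 → [1, 1, 9, 11, 9, 2, 2, 9]
j=4: 9<11, a[4] = 11+2 = 13 → [1, 1, 9, 11, 13, 2, 2, 9]
j=5: 2<13, a[5] = 13+2 = 15 → [1, 1, 9, 11, 13, 15, 2, 9]
j=6: 2<15, a[6] = 15+2 = 17 → [1, 1, 9, 11, 13, 15, 17, 9]
j=7: 9<17, a[7] = 17+2 = 19 → [1, 1, 9, 11, 13, 15, 17, 19]

19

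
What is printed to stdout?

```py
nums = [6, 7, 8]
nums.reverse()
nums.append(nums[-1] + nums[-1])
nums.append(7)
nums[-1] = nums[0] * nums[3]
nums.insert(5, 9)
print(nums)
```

[8, 7, 6, 12, 96, 9]

reverse → [8, 7, 6]
append nums[-1]+nums[-1] = 6+6 = 12 → [8, 7, 6, 12]
append 7 → [8, 7, 6, 12, 7]
nums[-1] = nums[0]*nums[3] = 8*12 = 96 → [8, 7, 6, 12, 96]
insert 9 at 5 → [8, 7, 6, 12, 96, 9]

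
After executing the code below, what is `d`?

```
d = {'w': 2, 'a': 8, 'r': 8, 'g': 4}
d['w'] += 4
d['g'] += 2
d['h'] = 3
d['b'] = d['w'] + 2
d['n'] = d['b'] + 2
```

d['w'] = 2+4 = 6 → {'w': 6, 'a': 8, 'r': 8, 'g': 4}
d['g'] = 4+2 = 6 → {'w': 6, 'a': 8, 'r': 8, 'g': 6}
d['h'] = 3 → {'w': 6, 'a': 8, 'r': 8, 'g': 6, 'h': 3}
d['b'] = d['w']+2 = 8 → {'w': 6, 'a': 8, 'r': 8, 'g': 6, 'h': 3, 'b': 8}
d['n'] = d['b']+2 = 10 → {'w': 6, 'a': 8, 'r': 8, 'g': 6, 'h': 3, 'b': 8, 'n': 10}

{'w': 6, 'a': 8, 'r': 8, 'g': 6, 'h': 3, 'b': 8, 'n': 10}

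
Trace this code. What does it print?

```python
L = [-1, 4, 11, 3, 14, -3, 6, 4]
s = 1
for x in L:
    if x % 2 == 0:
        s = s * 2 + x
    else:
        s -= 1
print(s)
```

x=-1: not even, s = 1-1 = 0
x=4: even, s = 0*2+4 = 4
x=11: not even, s = 4-1 = 3
x=3: not even, s = 3-1 = 2
x=14: even, s = 2*2+14 = 18
x=-3: not even, s = 18-1 = 17
x=6: even, s = 17*2+6 = 40
x=4: even, s = 40*2+4 = 84

84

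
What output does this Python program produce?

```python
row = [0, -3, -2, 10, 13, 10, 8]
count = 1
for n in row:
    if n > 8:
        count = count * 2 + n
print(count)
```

84

n=0: not >8
n=-3: not >8
n=-2: not >8
n=10: >8, count = 1*2+10 = 12
n=13: >8, count = 12*2+13 = 37
n=10: >8, count = 37*2+10 = 84
n=8: not >8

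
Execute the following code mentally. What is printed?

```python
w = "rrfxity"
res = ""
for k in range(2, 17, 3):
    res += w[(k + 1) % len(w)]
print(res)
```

xyftr

k=2: add w[3]='x' → 'x'
k=5: add w[6]='y' → 'xy'
k=8: add w[2]='f' → 'xyf'
k=11: add w[5]='t' → 'xyft'
k=14: add w[1]='r' → 'xyftr'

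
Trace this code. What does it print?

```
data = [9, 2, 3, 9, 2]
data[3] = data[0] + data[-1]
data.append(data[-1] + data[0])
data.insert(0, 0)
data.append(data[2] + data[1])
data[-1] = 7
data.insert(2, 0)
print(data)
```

data[3] = data[0]+data[-1] = 9+2 = 11 → [9, 2, 3, 11, 2]
append data[-1]+data[0] = 2+9 = 11 → [9, 2, 3, 11, 2, 11]
insert 0 at 0 → [0, 9, 2, 3, 11, 2, 11]
append data[2]+data[1] = 2+9 = 11 → [0, 9, 2, 3, 11, 2, 11, 11]
data[-1] = 7 → [0, 9, 2, 3, 11, 2, 11, 7]
insert 0 at 2 → [0, 9, 0, 2, 3, 11, 2, 11, 7]

[0, 9, 0, 2, 3, 11, 2, 11, 7]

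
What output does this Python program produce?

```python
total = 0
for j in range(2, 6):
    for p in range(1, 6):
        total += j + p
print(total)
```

j=2,p=1: total = 0+3 = 3
j=2,p=2: total = 3+4 = 7
j=2,p=3: total = 7+5 = 12
j=2,p=4: total = 12+6 = 18
j=2,p=5: total = 18+7 = 25
j=3,p=1: total = 25+4 = 29
j=3,p=2: total = 29+5 = 34
j=3,p=3: total = 34+6 = 40
j=3,p=4: total = 40+7 = 47
j=3,p=5: total = 47+8 = 55
j=4,p=1: total = 55+5 = 60
j=4,p=2: total = 60+6 = 66
j=4,p=3: total = 66+7 = 73
j=4,p=4: total = 73+8 = 81
j=4,p=5: total = 81+9 = 90
j=5,p=1: total = 90+6 = 96
j=5,p=2: total = 96+7 = 103
j=5,p=3: total = 103+8 = 111
j=5,p=4: total = 111+9 = 120
j=5,p=5: total = 120+10 = 130

130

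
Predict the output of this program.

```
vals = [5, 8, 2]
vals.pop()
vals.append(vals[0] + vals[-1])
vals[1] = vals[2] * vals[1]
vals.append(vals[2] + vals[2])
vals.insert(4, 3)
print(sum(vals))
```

pop() removes 2 → [5, 8]
append vals[0]+vals[-1] = 5+8 = 13 → [5, 8, 13]
vals[1] = vals[2]*vals[1] = 13*8 = 104 → [5, 104, 13]
append vals[2]+vals[2] = 13+13 = 26 → [5, 104, 13, 26]
insert 3 at 4 → [5, 104, 13, 26, 3]
sum = 151

151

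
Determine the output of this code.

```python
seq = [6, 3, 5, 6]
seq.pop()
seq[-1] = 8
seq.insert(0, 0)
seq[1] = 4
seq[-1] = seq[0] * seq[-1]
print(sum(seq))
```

7

pop() removes 6 → [6, 3, 5]
seq[-1] = 8 → [6, 3, 8]
insert 0 at 0 → [0, 6, 3, 8]
seq[1] = 4 → [0, 4, 3, 8]
seq[-1] = seq[0]*seq[-1] = 0*8 = 0 → [0, 4, 3, 0]
sum = 7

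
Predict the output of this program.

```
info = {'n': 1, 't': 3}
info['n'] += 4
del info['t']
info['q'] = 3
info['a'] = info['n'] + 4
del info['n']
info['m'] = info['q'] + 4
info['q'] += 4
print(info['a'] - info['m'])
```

info['n'] = 1+4 = 5 → {'n': 5, 't': 3}
del 't' → {'n': 5}
info['q'] = 3 → {'n': 5, 'q': 3}
info['a'] = info['n']+4 = 9 → {'n': 5, 'q': 3, 'a': 9}
del 'n' → {'q': 3, 'a': 9}
info['m'] = info['q']+4 = 7 → {'q': 3, 'a': 9, 'm': 7}
info['q'] = 3+4 = 7 → {'q': 7, 'a': 9, 'm': 7}
info['a']-info['m'] = 9-7 = 2

2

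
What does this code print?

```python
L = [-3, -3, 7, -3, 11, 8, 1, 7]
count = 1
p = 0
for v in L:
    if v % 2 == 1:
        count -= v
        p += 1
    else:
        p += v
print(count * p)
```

-240

v=-3: odd, count = 1-(-3) = 4; p=1
v=-3: odd, count = 4-(-3) = 7; p=2
v=7: odd, count = 7-7 = 0; p=3
v=-3: odd, count = 0-(-3) = 3; p=4
v=11: odd, count = 3-11 = -8; p=5
v=8: not odd; p=13
v=1: odd, count = (-8)-1 = -9; p=14
v=7: odd, count = (-9)-7 = -16; p=15
count*p = (-16)*15 = -240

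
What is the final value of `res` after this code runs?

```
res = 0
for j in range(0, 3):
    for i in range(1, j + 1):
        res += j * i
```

j=1,i=1: res = 0+1 = 1
j=2,i=1: res = 1+2 = 3
j=2,i=2: res = 3+4 = 7

7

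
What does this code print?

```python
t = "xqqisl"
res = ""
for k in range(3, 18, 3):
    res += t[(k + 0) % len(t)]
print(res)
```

k=3: add t[3]='i' → 'i'
k=6: add t[0]='x' → 'ix'
k=9: add t[3]='i' → 'ixi'
k=12: add t[0]='x' → 'ixix'
k=15: add t[3]='i' → 'ixixi'

ixixi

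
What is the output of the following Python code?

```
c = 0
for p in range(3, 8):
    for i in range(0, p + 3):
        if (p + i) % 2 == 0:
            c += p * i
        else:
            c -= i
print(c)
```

387

p=3,i=0: odd sum, c = 0-0 = 0
p=3,i=1: even sum, c = 0+3 = 3
p=3,i=2: odd sum, c = 3-2 = 1
p=3,i=3: even sum, c = 1+9 = 10
p=3,i=4: odd sum, c = 10-4 = 6
p=3,i=5: even sum, c = 6+15 = 21
p=4,i=0: even sum, c = 21+0 = 21
p=4,i=1: odd sum, c = 21-1 = 20
p=4,i=2: even sum, c = 20+8 = 28
p=4,i=3: odd sum, c = 28-3 = 25
p=4,i=4: even sum, c = 25+16 = 41
p=4,i=5: odd sum, c = 41-5 = 36
p=4,i=6: even sum, c = 36+24 = 60
p=5,i=0: odd sum, c = 60-0 = 60
p=5,i=1: even sum, c = 60+5 = 65
p=5,i=2: odd sum, c = 65-2 = 63
p=5,i=3: even sum, c = 63+15 = 78
p=5,i=4: odd sum, c = 78-4 = 74
p=5,i=5: even sum, c = 74+25 = 99
p=5,i=6: odd sum, c = 99-6 = 93
p=5,i=7: even sum, c = 93+35 = 128
p=6,i=0: even sum, c = 128+0 = 128
p=6,i=1: odd sum, c = 128-1 = 127
p=6,i=2: even sum, c = 127+12 = 139
p=6,i=3: odd sum, c = 139-3 = 136
p=6,i=4: even sum, c = 136+24 = 160
p=6,i=5: odd sum, c = 160-5 = 155
p=6,i=6: even sum, c = 155+36 = 191
p=6,i=7: odd sum, c = 191-7 = 184
p=6,i=8: even sum, c = 184+48 = 232
p=7,i=0: odd sum, c = 232-0 = 232
p=7,i=1: even sum, c = 232+7 = 239
p=7,i=2: odd sum, c = 239-2 = 237
p=7,i=3: even sum, c = 237+21 = 258
p=7,i=4: odd sum, c = 258-4 = 254
p=7,i=5: even sum, c = 254+35 = 289
p=7,i=6: odd sum, c = 289-6 = 283
p=7,i=7: even sum, c = 283+49 = 332
p=7,i=8: odd sum, c = 332-8 = 324
p=7,i=9: even sum, c = 324+63 = 387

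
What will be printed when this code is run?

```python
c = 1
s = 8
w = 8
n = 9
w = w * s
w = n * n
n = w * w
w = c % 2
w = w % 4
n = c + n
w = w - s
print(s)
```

w = 8*8 = 64
w = 9*9 = 81
n = 81*81 = 6561
w = 1%2 = 1
w = 1%4 = 1
n = 1+6561 = 6562
w = 1-8 = -7

8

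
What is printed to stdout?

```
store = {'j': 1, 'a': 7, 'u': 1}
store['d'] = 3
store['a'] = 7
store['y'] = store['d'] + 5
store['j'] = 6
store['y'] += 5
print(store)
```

{'j': 6, 'a': 7, 'u': 1, 'd': 3, 'y': 13}

store['d'] = 3 → {'j': 1, 'a': 7, 'u': 1, 'd': 3}
store['a'] = 7 → {'j': 1, 'a': 7, 'u': 1, 'd': 3}
store['y'] = store['d']+5 = 8 → {'j': 1, 'a': 7, 'u': 1, 'd': 3, 'y': 8}
store['j'] = 6 → {'j': 6, 'a': 7, 'u': 1, 'd': 3, 'y': 8}
store['y'] = 8+5 = 13 → {'j': 6, 'a': 7, 'u': 1, 'd': 3, 'y': 13}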